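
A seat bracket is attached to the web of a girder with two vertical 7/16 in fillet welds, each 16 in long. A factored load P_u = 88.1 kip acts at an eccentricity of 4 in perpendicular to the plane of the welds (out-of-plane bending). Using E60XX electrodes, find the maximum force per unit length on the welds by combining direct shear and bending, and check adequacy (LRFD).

E60XX → F_EXX = 60 ksi.
L_w = 2 × 16 = 32 in; section modulus (unit throat) S = 2 × L²/6 = 85.33 in².
Direct shear f_v = P/L_w = 88.1/32 = 2.753 kip/in.
Moment M = P × e = 88.1 × 4 = 352.4 kip·in; bending f_b = M/S = 4.13 kip/in.
f_max = √(f_v² + f_b²) = √(2.753² + 4.13²) = 4.963 kip/in.
φr_n = 0.75 × 0.6 × 60 × (0.707 × 0.4375) = 8.351 kip/in → adequate.

f_max ≈ 4.96 kip/in; adequate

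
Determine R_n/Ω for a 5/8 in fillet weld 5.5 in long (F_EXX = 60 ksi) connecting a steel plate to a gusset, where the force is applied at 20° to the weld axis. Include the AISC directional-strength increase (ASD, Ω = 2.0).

R_n/Ω ≈ 48.1 kips

t_e = 0.707 × 0.625 = 0.4419 in; A_we = 0.4419 × 5.5 = 2.43 in².
Directional factor: 1.0 + 0.5 sin^1.5(20°) = 1.1.
F_nw = 0.6 × 60 × 1.1 = 39.6 ksi.
R_n/Ω = (39.6 × 2.43) / 2.0 = 48.12 kips.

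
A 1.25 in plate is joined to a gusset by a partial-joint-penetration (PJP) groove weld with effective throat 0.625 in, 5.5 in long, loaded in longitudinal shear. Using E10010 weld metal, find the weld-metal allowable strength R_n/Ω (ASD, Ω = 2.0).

E100XX → F_EXX = 100 ksi.
Effective throat (given) t_e = 0.625 in.
A_we = 0.625 × 5.5 = 3.438 in².
F_nw = 0.6 F_EXX = 60 ksi.
R_n/Ω = (60 × 3.438) / 2.0 = 103.1 kips.

R_n/Ω ≈ 103 kips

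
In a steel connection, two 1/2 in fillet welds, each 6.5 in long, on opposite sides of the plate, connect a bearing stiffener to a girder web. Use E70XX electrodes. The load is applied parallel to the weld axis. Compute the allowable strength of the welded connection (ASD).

R_n/Ω ≈ 96.5 kips

E70XX → F_EXX = 70 ksi.
Effective throat t_e = 0.707 × 0.5 = 0.3535 in.
Total length L = 13 in; A_we = 0.3535 × 13 = 4.595 in².
F_nw = 0.6 F_EXX = 0.6 × 70 = 42 ksi.
R_n = 42 × 4.595 = 193 kips; R_n/Ω = 193/2.0 = 96.51 kips.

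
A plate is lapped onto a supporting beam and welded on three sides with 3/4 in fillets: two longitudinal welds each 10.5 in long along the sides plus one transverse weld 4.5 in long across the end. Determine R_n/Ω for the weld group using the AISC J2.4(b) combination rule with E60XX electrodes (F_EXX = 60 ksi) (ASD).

R_n/Ω ≈ 243 kip

t_e = 0.707 × 0.75 = 0.5302 in.
R_nwl = 0.6 × 60 × 0.5302 × 21 = 400.9 kip (longitudinal, 2 welds).
R_nwt = 0.6 × 60 × 0.5302 × 4.5 = 85.9 kip (transverse, base value).
(i) R_nwl + R_nwt = 486.8 kip; (ii) 0.85 R_nwl + 1.5 R_nwt = 469.6 kip.
R_n = max = 486.8 kip [governs: (i)]; R_n/Ω = 243.4 kip.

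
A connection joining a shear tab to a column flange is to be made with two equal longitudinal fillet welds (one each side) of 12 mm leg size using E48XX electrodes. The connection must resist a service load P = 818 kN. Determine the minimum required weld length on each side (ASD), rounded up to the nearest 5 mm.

E48XX → F_EXX = 480 MPa.
Throat t_e = 0.707 × 12 = 8.484 mm.
r_n/Ω = (0.6 × 480 × 8.484) / 2.0 = 1222 N/mm = 1.222 kN/mm.
L_req = P / (r_n/Ω) = 818 / 1.222 = 669.6 mm total.
Per side: 669.6 / 2 = 334.8 mm.
Round up → use L = 335 mm on each side.

L = 335 mm on each side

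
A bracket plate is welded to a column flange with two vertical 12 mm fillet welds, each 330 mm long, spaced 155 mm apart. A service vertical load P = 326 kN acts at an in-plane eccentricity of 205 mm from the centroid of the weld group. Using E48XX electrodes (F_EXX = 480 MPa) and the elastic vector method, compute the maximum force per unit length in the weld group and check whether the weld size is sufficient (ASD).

Total weld length L_w = 660 mm. Treat welds as unit-width lines.
Polar moment about centroid: J = 2[d³/12 + d(b/2)²] = 2[330³/12 + 330×77.5²] = 9954000 mm³.
Direct shear f_v = P/L_w = 326×10³ / 660 = 493.9 N/mm (vertical).
Torsion M = P·e = 326×10³ × 205 = 66830000 N·mm.
Critical point at (x, y) = (77.5, 165) from centroid. f_tx = M·y/J = 1108 N/mm; f_ty = M·x/J = 520.3 N/mm.
Resultant f_max = √[f_tx² + (f_v + f_ty)²] = √[1108² + (493.9 + 520.3)²] = 1502 N/mm.
Capacity per unit length: r_n/Ω = (1/2.0) × 0.6 × 480 × (0.707 × 12) = 1222 N/mm.
1502 > 1222 → NOT adequate.

f_max ≈ 1500 N/mm; NOT adequate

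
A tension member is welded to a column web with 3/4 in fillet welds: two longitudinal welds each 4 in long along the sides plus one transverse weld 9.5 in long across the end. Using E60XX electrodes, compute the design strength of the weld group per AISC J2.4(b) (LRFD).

φR_n ≈ 301 kip

E60XX → F_EXX = 60 ksi.
t_e = 0.707 × 0.75 = 0.5302 in.
R_nwl = 0.6 × 60 × 0.5302 × 8 = 152.7 kip (longitudinal, 2 welds).
R_nwt = 0.6 × 60 × 0.5302 × 9.5 = 181.3 kip (transverse, base value).
(i) R_nwl + R_nwt = 334.1 kip; (ii) 0.85 R_nwl + 1.5 R_nwt = 401.8 kip.
R_n = max = 401.8 kip [governs: (ii)]; φR_n = 301.4 kip.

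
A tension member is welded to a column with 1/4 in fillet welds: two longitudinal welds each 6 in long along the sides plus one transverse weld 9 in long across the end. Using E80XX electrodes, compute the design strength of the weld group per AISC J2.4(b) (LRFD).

E80XX → F_EXX = 80 ksi.
t_e = 0.707 × 0.25 = 0.1767 in.
R_nwl = 0.6 × 80 × 0.1767 × 12 = 101.8 kip (longitudinal, 2 welds).
R_nwt = 0.6 × 80 × 0.1767 × 9 = 76.36 kip (transverse, base value).
(i) R_nwl + R_nwt = 178.2 kip; (ii) 0.85 R_nwl + 1.5 R_nwt = 201.1 kip.
R_n = max = 201.1 kip [governs: (ii)]; φR_n = 150.8 kip.

φR_n ≈ 151 kip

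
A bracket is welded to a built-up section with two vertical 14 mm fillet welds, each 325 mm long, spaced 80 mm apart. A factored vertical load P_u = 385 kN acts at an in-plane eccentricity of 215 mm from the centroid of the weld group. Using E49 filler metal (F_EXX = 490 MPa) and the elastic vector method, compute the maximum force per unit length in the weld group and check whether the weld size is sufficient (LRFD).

Total weld length L_w = 650 mm. Treat welds as unit-width lines.
Polar moment about centroid: J = 2[d³/12 + d(b/2)²] = 2[325³/12 + 325×40²] = 6761000 mm³.
Direct shear f_v = P/L_w = 385×10³ / 650 = 592.3 N/mm (vertical).
Torsion M = P·e = 385×10³ × 215 = 82775000 N·mm.
Critical point at (x, y) = (40, 162.5) from centroid. f_tx = M·y/J = 1989 N/mm; f_ty = M·x/J = 489.7 N/mm.
Resultant f_max = √[f_tx² + (f_v + f_ty)²] = √[1989² + (592.3 + 489.7)²] = 2265 N/mm.
Capacity per unit length: φr_n = 0.75 × 0.6 × 490 × (0.707 × 14) = 2183 N/mm.
2265 > 2183 → NOT adequate.

f_max ≈ 2260 N/mm; NOT adequate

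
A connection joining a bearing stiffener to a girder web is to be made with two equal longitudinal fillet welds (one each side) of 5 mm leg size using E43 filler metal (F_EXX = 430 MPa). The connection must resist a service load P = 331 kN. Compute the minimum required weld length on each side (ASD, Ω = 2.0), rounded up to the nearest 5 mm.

L = 365 mm on each side

Throat t_e = 0.707 × 5 = 3.535 mm.
r_n/Ω = (0.6 × 430 × 3.535) / 2.0 = 456 N/mm = 0.456 kN/mm.
L_req = P / (r_n/Ω) = 331 / 0.456 = 725.9 mm total.
Per side: 725.9 / 2 = 362.9 mm.
Round up → use L = 365 mm on each side.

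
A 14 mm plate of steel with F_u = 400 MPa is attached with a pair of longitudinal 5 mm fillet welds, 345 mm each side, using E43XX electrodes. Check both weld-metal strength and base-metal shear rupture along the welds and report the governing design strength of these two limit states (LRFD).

φR_n ≈ 472 kN (weld metal governs)

E43XX → F_EXX = 430 MPa.
t_e = 0.707 × 5 = 3.535 mm; L = 690 mm.
Weld metal: φR_n = 0.75 × 0.6 × 430 × 3.535 × 690 × 10⁻³ = 472 kN.
Base metal (shear rupture): φR_n = 0.75 × 0.6 × 400 × 14 × 690 × 10⁻³ = 1739 kN.
Governing: weld metal.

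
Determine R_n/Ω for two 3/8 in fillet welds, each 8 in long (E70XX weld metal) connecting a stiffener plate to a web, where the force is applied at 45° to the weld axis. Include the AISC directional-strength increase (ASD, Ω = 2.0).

R_n/Ω ≈ 116 kip

E70XX → F_EXX = 70 ksi.
t_e = 0.707 × 0.375 = 0.2651 in; A_we = 0.2651 × 16 = 4.242 in².
Directional factor: 1.0 + 0.5 sin^1.5(45°) = 1.297.
F_nw = 0.6 × 70 × 1.297 = 54.49 ksi.
R_n/Ω = (54.49 × 4.242) / 2.0 = 115.6 kip.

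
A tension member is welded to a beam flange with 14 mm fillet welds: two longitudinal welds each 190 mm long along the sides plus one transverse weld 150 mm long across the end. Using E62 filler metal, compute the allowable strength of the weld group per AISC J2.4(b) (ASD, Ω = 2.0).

R_n/Ω ≈ 1010 kN

E62XX → F_EXX = 620 MPa.
t_e = 0.707 × 14 = 9.898 mm.
R_nwl = 0.6 × 620 × 9.898 × 380 × 10⁻³ = 1399 kN (longitudinal, 2 welds).
R_nwt = 0.6 × 620 × 9.898 × 150 × 10⁻³ = 552.3 kN (transverse, base value).
(i) R_nwl + R_nwt = 1951 kN; (ii) 0.85 R_nwl + 1.5 R_nwt = 2018 kN.
R_n = max = 2018 kN [governs: (ii)]; R_n/Ω = 1009 kN.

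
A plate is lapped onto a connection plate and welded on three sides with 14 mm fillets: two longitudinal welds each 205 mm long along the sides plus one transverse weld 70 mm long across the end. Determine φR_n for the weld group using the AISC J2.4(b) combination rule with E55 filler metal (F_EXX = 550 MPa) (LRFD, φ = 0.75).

t_e = 0.707 × 14 = 9.898 mm.
R_nwl = 0.6 × 550 × 9.898 × 410 × 10⁻³ = 1339 kN (longitudinal, 2 welds).
R_nwt = 0.6 × 550 × 9.898 × 70 × 10⁻³ = 228.6 kN (transverse, base value).
(i) R_nwl + R_nwt = 1568 kN; (ii) 0.85 R_nwl + 1.5 R_nwt = 1481 kN.
R_n = max = 1568 kN [governs: (i)]; φR_n = 1176 kN.

φR_n ≈ 1180 kN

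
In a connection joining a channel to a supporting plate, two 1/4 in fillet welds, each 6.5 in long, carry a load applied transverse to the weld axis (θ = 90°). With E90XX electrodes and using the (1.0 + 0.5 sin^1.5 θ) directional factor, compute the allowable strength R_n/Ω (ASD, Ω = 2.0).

E90XX → F_EXX = 90 ksi.
t_e = 0.707 × 0.25 = 0.1767 in; A_we = 0.1767 × 13 = 2.298 in².
Directional factor: 1.0 + 0.5 sin^1.5(90°) = 1.5.
F_nw = 0.6 × 90 × 1.5 = 81 ksi.
R_n/Ω = (81 × 2.298) / 2.0 = 93.06 kip.

R_n/Ω ≈ 93.1 kip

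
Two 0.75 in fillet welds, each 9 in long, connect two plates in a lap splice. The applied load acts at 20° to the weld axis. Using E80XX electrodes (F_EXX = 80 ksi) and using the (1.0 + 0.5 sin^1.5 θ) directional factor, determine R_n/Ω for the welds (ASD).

t_e = 0.707 × 0.75 = 0.5302 in; A_we = 0.5302 × 18 = 9.544 in².
Directional factor: 1.0 + 0.5 sin^1.5(20°) = 1.1.
F_nw = 0.6 × 80 × 1.1 = 52.8 ksi.
R_n/Ω = (52.8 × 9.544) / 2.0 = 252 kip.

R_n/Ω ≈ 252 kip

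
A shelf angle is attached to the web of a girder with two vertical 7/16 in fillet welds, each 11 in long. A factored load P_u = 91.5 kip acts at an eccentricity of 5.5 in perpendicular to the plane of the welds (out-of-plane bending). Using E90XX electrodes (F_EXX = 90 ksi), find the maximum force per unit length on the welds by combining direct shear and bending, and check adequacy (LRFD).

f_max ≈ 13.2 kip/in; NOT adequate

L_w = 2 × 11 = 22 in; section modulus (unit throat) S = 2 × L²/6 = 40.33 in².
Direct shear f_v = P/L_w = 91.5/22 = 4.159 kip/in.
Moment M = P × e = 91.5 × 5.5 = 503.25 kip·in; bending f_b = M/S = 12.48 kip/in.
f_max = √(f_v² + f_b²) = √(4.159² + 12.48²) = 13.15 kip/in.
φr_n = 0.75 × 0.6 × 90 × (0.707 × 0.4375) = 12.53 kip/in → NOT adequate.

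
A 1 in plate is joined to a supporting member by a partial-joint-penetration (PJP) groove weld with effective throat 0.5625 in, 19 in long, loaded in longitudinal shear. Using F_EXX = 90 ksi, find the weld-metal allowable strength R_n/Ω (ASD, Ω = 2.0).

R_n/Ω ≈ 289 kips

Effective throat (given) t_e = 0.5625 in.
A_we = 0.5625 × 19 = 10.69 in².
F_nw = 0.6 F_EXX = 54 ksi.
R_n/Ω = (54 × 10.69) / 2.0 = 288.6 kips.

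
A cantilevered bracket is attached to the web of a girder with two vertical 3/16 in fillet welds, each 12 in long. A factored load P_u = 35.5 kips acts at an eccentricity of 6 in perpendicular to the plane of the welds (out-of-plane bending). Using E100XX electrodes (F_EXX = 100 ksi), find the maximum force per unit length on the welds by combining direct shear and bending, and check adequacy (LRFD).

L_w = 2 × 12 = 24 in; section modulus (unit throat) S = 2 × L²/6 = 48 in².
Direct shear f_v = P/L_w = 35.5/24 = 1.479 kip/in.
Moment M = P × e = 35.5 × 6 = 213 kip·in; bending f_b = M/S = 4.438 kip/in.
f_max = √(f_v² + f_b²) = √(1.479² + 4.438²) = 4.678 kip/in.
φr_n = 0.75 × 0.6 × 100 × (0.707 × 0.1875) = 5.965 kip/in → adequate.

f_max ≈ 4.68 kip/in; adequate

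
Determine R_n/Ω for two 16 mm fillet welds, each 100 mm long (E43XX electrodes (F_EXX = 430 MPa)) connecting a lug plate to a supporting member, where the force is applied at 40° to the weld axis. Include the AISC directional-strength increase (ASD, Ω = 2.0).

R_n/Ω ≈ 367 kN

t_e = 0.707 × 16 = 11.31 mm; A_we = 11.31 × 200 = 2262 mm².
Directional factor: 1.0 + 0.5 sin^1.5(40°) = 1.258.
F_nw = 0.6 × 430 × 1.258 = 324.5 MPa.
R_n/Ω = (324.5 × 2262) / 2.0 × 10⁻³ = 367.1 kN.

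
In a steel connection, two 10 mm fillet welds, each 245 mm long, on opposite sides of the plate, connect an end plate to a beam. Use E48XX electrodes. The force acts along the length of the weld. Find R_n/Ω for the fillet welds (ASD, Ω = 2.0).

R_n/Ω ≈ 499 kN

E48XX → F_EXX = 480 MPa.
Effective throat t_e = 0.707 × 10 = 7.07 mm.
Total length L = 490 mm; A_we = 7.07 × 490 = 3464 mm².
F_nw = 0.6 F_EXX = 0.6 × 480 = 288 MPa.
R_n = 288 × 3464 × 10⁻³ = 997.7 kN; R_n/Ω = 997.7/2.0 = 498.9 kN.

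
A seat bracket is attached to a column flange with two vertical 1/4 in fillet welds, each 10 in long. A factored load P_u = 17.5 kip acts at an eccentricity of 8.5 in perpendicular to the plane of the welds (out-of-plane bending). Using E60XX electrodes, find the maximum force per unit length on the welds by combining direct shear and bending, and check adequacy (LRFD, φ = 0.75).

E60XX → F_EXX = 60 ksi.
L_w = 2 × 10 = 20 in; section modulus (unit throat) S = 2 × L²/6 = 33.33 in².
Direct shear f_v = P/L_w = 17.5/20 = 0.875 kip/in.
Moment M = P × e = 17.5 × 8.5 = 148.75 kip·in; bending f_b = M/S = 4.462 kip/in.
f_max = √(f_v² + f_b²) = √(0.875² + 4.462²) = 4.547 kip/in.
φr_n = 0.75 × 0.6 × 60 × (0.707 × 0.25) = 4.772 kip/in → adequate.

f_max ≈ 4.55 kip/in; adequate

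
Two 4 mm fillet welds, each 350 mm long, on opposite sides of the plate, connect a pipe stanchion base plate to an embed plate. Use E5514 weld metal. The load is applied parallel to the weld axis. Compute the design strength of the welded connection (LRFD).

E55XX → F_EXX = 550 MPa.
Effective throat t_e = 0.707 × 4 = 2.828 mm.
Total length L = 700 mm; A_we = 2.828 × 700 = 1980 mm².
F_nw = 0.6 F_EXX = 0.6 × 550 = 330 MPa.
φR_n = 0.75 × 330 × 1980 × 10⁻³ = 490 kN.

φR_n ≈ 490 kN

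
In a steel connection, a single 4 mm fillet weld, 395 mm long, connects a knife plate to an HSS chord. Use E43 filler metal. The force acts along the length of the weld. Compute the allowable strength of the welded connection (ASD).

R_n/Ω ≈ 144 kN

E43XX → F_EXX = 430 MPa.
Effective throat t_e = 0.707 × 4 = 2.828 mm.
Total length L = 395 mm; A_we = 2.828 × 395 = 1117 mm².
F_nw = 0.6 F_EXX = 0.6 × 430 = 258 MPa.
R_n = 258 × 1117 × 10⁻³ = 288.2 kN; R_n/Ω = 288.2/2.0 = 144.1 kN.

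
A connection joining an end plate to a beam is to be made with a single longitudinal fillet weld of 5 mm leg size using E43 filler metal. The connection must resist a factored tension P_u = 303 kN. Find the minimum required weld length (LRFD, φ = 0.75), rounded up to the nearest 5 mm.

E43XX → F_EXX = 430 MPa.
Throat t_e = 0.707 × 5 = 3.535 mm.
φr_n = 0.75 × 0.6 × 430 × 3.535 × 10⁻³ = 0.684 kN/mm.
L_req = P_u / φr_n = 303 / 0.684 = 443 mm total.
Round up → use L = 445 mm.

L = 445 mm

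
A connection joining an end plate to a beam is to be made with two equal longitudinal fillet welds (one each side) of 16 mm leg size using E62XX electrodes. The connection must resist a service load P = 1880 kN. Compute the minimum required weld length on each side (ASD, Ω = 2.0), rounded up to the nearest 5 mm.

L = 450 mm on each side

E62XX → F_EXX = 620 MPa.
Throat t_e = 0.707 × 16 = 11.31 mm.
r_n/Ω = (0.6 × 620 × 11.31) / 2.0 = 2104 N/mm = 2.104 kN/mm.
L_req = P / (r_n/Ω) = 1880 / 2.104 = 893.5 mm total.
Per side: 893.5 / 2 = 446.8 mm.
Round up → use L = 450 mm on each side.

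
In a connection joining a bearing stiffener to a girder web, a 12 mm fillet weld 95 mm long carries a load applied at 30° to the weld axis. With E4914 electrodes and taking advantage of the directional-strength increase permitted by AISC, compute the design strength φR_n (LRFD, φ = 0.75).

E49XX → F_EXX = 490 MPa.
t_e = 0.707 × 12 = 8.484 mm; A_we = 8.484 × 95 = 806 mm².
Directional factor: 1.0 + 0.5 sin^1.5(30°) = 1.177.
F_nw = 0.6 × 490 × 1.177 = 346 MPa.
φR_n = 0.75 × 346 × 806 × 10⁻³ = 209.1 kN.

φR_n ≈ 209 kN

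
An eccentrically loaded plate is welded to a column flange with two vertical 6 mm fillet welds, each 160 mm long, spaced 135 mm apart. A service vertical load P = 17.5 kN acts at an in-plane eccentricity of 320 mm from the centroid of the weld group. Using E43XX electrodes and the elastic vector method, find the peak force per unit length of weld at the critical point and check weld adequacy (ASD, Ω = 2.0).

E43XX → F_EXX = 430 MPa.
Total weld length L_w = 320 mm. Treat welds as unit-width lines.
Polar moment about centroid: J = 2[d³/12 + d(b/2)²] = 2[160³/12 + 160×67.5²] = 2141000 mm³.
Direct shear f_v = P/L_w = 17.5×10³ / 320 = 54.69 N/mm (vertical).
Torsion M = P·e = 17.5×10³ × 320 = 5600000 N·mm.
Critical point at (x, y) = (67.5, 80) from centroid. f_tx = M·y/J = 209.3 N/mm; f_ty = M·x/J = 176.6 N/mm.
Resultant f_max = √[f_tx² + (f_v + f_ty)²] = √[209.3² + (54.69 + 176.6)²] = 311.9 N/mm.
Capacity per unit length: r_n/Ω = (1/2.0) × 0.6 × 430 × (0.707 × 6) = 547.2 N/mm.
311.9 ≤ 547.2 → adequate.

f_max ≈ 312 N/mm; adequate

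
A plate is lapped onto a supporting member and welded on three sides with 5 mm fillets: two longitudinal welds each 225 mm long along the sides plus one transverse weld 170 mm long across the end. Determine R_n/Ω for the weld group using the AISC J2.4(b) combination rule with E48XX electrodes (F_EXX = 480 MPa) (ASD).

R_n/Ω ≈ 325 kN

t_e = 0.707 × 5 = 3.535 mm.
R_nwl = 0.6 × 480 × 3.535 × 450 × 10⁻³ = 458.1 kN (longitudinal, 2 welds).
R_nwt = 0.6 × 480 × 3.535 × 170 × 10⁻³ = 173.1 kN (transverse, base value).
(i) R_nwl + R_nwt = 631.2 kN; (ii) 0.85 R_nwl + 1.5 R_nwt = 649 kN.
R_n = max = 649 kN [governs: (ii)]; R_n/Ω = 324.5 kN.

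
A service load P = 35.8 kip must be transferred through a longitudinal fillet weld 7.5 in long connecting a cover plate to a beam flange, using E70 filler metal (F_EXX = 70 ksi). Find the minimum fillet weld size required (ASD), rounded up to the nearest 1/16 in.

w = 3/8 in

Total weld length L = 7.5 in.
Required throat t_e = P × Ω / (0.6 F_EXX × L) = 35.8 × 2.0 / (0.6 × 70 × 7.5) = 0.2273 in.
Required leg w = t_e / 0.707 = 0.3215 in → use 3/8 in.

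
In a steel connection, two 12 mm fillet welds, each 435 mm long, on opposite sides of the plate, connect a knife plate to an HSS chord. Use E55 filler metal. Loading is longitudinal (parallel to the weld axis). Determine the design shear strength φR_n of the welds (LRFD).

E55XX → F_EXX = 550 MPa.
Effective throat t_e = 0.707 × 12 = 8.484 mm.
Total length L = 870 mm; A_we = 8.484 × 870 = 7381 mm².
F_nw = 0.6 F_EXX = 0.6 × 550 = 330 MPa.
φR_n = 0.75 × 330 × 7381 × 10⁻³ = 1827 kN.

φR_n ≈ 1830 kN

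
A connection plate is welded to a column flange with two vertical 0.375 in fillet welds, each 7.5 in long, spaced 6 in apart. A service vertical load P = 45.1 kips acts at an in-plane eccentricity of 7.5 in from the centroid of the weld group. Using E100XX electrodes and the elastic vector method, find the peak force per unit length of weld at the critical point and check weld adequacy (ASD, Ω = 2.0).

f_max ≈ 10.1 kip/in; NOT adequate

E100XX → F_EXX = 100 ksi.
Total weld length L_w = 15 in. Treat welds as unit-width lines.
Polar moment about centroid: J = 2[d³/12 + d(b/2)²] = 2[7.5³/12 + 7.5×3²] = 205.3 in³.
Direct shear f_v = P/L_w = 45.1 / 15 = 3.007 kip/in (vertical).
Torsion M = P·e = 45.1 × 7.5 = 338.25 kip·in.
Critical point at (x, y) = (3, 3.75) from centroid. f_tx = M·y/J = 6.178 kip/in; f_ty = M·x/J = 4.942 kip/in.
Resultant f_max = √[f_tx² + (f_v + f_ty)²] = √[6.178² + (3.007 + 4.942)²] = 10.07 kip/in.
Capacity per unit length: r_n/Ω = (1/2.0) × 0.6 × 100 × (0.707 × 0.375) = 7.954 kip/in.
10.07 > 7.954 → NOT adequate.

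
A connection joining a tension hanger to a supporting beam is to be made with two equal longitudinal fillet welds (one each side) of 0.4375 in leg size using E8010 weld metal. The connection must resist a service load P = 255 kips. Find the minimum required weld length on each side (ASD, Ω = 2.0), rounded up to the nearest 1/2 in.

L = 17.5 in on each side

E80XX → F_EXX = 80 ksi.
Throat t_e = 0.707 × 0.4375 = 0.3093 in.
r_n/Ω = (0.6 × 80 × 0.3093) / 2.0 = 7.423 kip/in.
L_req = P / (r_n/Ω) = 255 / 7.423 = 34.35 in total.
Per side: 34.35 / 2 = 17.18 in.
Round up → use L = 17.5 in on each side.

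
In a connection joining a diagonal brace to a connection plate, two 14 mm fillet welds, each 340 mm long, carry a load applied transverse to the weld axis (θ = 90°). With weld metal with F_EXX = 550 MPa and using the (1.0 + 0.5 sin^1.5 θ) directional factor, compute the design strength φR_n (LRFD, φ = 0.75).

φR_n ≈ 2500 kN

t_e = 0.707 × 14 = 9.898 mm; A_we = 9.898 × 680 = 6731 mm².
Directional factor: 1.0 + 0.5 sin^1.5(90°) = 1.5.
F_nw = 0.6 × 550 × 1.5 = 495 MPa.
φR_n = 0.75 × 495 × 6731 × 10⁻³ = 2499 kN.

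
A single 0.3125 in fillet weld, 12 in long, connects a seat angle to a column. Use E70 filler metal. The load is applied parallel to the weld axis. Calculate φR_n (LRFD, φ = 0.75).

φR_n ≈ 83.5 kip

E70XX → F_EXX = 70 ksi.
Effective throat t_e = 0.707 × 0.3125 = 0.2209 in.
Total length L = 12 in; A_we = 0.2209 × 12 = 2.651 in².
F_nw = 0.6 F_EXX = 0.6 × 70 = 42 ksi.
φR_n = 0.75 × 42 × 2.651 = 83.51 kip.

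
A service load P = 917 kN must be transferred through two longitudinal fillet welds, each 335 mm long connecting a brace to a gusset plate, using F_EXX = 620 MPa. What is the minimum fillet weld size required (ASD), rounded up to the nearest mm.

w = 11 mm

Total weld length L = 670 mm.
Required throat t_e = P × Ω / (0.6 F_EXX × L) = 917 × 2.0 / (0.6 × 620 × 670 × 10⁻³) = 7.358 mm.
Required leg w = t_e / 0.707 = 10.41 mm → use 11 mm.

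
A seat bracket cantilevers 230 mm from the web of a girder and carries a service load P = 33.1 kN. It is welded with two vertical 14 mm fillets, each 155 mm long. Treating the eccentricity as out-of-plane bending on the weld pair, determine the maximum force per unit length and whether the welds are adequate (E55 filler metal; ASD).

E55XX → F_EXX = 550 MPa.
L_w = 2 × 155 = 310 mm; section modulus (unit throat) S = 2 × L²/6 = 8008 mm².
Direct shear f_v = P/L_w = 33.1×10³/310 = 106.8 N/mm.
Moment M = P × e = 33.1×10³ × 230 = 7613000 N·mm; bending f_b = M/S = 950.6 N/mm.
f_max = √(f_v² + f_b²) = √(106.8² + 950.6²) = 956.6 N/mm.
r_n/Ω = (1/2.0) × 0.6 × 550 × (0.707 × 14) = 1633 N/mm → adequate.

f_max ≈ 957 N/mm; adequate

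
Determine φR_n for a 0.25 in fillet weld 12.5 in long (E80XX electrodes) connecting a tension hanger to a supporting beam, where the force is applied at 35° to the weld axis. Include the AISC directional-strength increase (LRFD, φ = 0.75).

φR_n ≈ 96.8 kips

E80XX → F_EXX = 80 ksi.
t_e = 0.707 × 0.25 = 0.1767 in; A_we = 0.1767 × 12.5 = 2.209 in².
Directional factor: 1.0 + 0.5 sin^1.5(35°) = 1.217.
F_nw = 0.6 × 80 × 1.217 = 58.43 ksi.
φR_n = 0.75 × 58.43 × 2.209 = 96.81 kips.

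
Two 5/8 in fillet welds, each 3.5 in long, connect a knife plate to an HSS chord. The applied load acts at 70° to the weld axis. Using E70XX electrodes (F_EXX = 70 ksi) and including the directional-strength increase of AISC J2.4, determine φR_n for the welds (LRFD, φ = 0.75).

φR_n ≈ 142 kips

t_e = 0.707 × 0.625 = 0.4419 in; A_we = 0.4419 × 7 = 3.093 in².
Directional factor: 1.0 + 0.5 sin^1.5(70°) = 1.455.
F_nw = 0.6 × 70 × 1.455 = 61.13 ksi.
φR_n = 0.75 × 61.13 × 3.093 = 141.8 kips.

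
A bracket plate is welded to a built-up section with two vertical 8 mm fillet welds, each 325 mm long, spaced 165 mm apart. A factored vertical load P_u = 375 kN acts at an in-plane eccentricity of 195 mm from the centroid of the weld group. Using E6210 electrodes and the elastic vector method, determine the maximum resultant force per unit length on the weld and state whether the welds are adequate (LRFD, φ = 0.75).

f_max ≈ 1660 N/mm; NOT adequate

E62XX → F_EXX = 620 MPa.
Total weld length L_w = 650 mm. Treat welds as unit-width lines.
Polar moment about centroid: J = 2[d³/12 + d(b/2)²] = 2[325³/12 + 325×82.5²] = 10150000 mm³.
Direct shear f_v = P/L_w = 375×10³ / 650 = 576.9 N/mm (vertical).
Torsion M = P·e = 375×10³ × 195 = 73125000 N·mm.
Critical point at (x, y) = (82.5, 162.5) from centroid. f_tx = M·y/J = 1171 N/mm; f_ty = M·x/J = 594.6 N/mm.
Resultant f_max = √[f_tx² + (f_v + f_ty)²] = √[1171² + (576.9 + 594.6)²] = 1657 N/mm.
Capacity per unit length: φr_n = 0.75 × 0.6 × 620 × (0.707 × 8) = 1578 N/mm.
1657 > 1578 → NOT adequate.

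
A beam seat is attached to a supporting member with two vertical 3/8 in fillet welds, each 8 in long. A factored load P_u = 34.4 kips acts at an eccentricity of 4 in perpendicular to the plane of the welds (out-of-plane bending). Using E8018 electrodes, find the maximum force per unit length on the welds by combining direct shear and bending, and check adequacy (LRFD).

E80XX → F_EXX = 80 ksi.
L_w = 2 × 8 = 16 in; section modulus (unit throat) S = 2 × L²/6 = 21.33 in².
Direct shear f_v = P/L_w = 34.4/16 = 2.15 kip/in.
Moment M = P × e = 34.4 × 4 = 137.6 kip·in; bending f_b = M/S = 6.45 kip/in.
f_max = √(f_v² + f_b²) = √(2.15² + 6.45²) = 6.799 kip/in.
φr_n = 0.75 × 0.6 × 80 × (0.707 × 0.375) = 9.544 kip/in → adequate.

f_max ≈ 6.8 kip/in; adequate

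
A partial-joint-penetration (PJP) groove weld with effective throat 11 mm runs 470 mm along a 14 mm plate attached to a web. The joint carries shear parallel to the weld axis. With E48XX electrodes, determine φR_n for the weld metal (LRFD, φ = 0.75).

φR_n ≈ 1120 kN

E48XX → F_EXX = 480 MPa.
Effective throat (given) t_e = 11 mm.
A_we = 11 × 470 = 5170 mm².
F_nw = 0.6 F_EXX = 288 MPa.
φR_n = 0.75 × 288 × 5170 × 10⁻³ = 1117 kN.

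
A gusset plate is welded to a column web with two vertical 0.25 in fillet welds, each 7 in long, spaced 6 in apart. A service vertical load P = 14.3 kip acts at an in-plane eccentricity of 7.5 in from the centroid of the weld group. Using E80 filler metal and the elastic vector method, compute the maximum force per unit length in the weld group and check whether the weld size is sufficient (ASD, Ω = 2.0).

E80XX → F_EXX = 80 ksi.
Total weld length L_w = 14 in. Treat welds as unit-width lines.
Polar moment about centroid: J = 2[d³/12 + d(b/2)²] = 2[7³/12 + 7×3²] = 183.2 in³.
Direct shear f_v = P/L_w = 14.3 / 14 = 1.021 kip/in (vertical).
Torsion M = P·e = 14.3 × 7.5 = 107.25 kip·in.
Critical point at (x, y) = (3, 3.5) from centroid. f_tx = M·y/J = 2.049 kip/in; f_ty = M·x/J = 1.757 kip/in.
Resultant f_max = √[f_tx² + (f_v + f_ty)²] = √[2.049² + (1.021 + 1.757)²] = 3.452 kip/in.
Capacity per unit length: r_n/Ω = (1/2.0) × 0.6 × 80 × (0.707 × 0.25) = 4.242 kip/in.
3.452 ≤ 4.242 → adequate.

f_max ≈ 3.45 kip/in; adequate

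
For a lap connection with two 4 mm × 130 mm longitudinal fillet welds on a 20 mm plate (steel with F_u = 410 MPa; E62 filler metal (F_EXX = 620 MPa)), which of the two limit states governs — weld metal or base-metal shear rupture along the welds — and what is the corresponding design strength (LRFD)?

φR_n ≈ 205 kN (weld metal governs)

t_e = 0.707 × 4 = 2.828 mm; L = 260 mm.
Weld metal: φR_n = 0.75 × 0.6 × 620 × 2.828 × 260 × 10⁻³ = 205.1 kN.
Base metal (shear rupture): φR_n = 0.75 × 0.6 × 410 × 20 × 260 × 10⁻³ = 959.4 kN.
Governing: weld metal.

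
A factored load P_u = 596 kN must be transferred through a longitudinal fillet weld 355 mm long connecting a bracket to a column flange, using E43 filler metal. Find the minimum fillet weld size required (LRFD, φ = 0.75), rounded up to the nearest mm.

E43XX → F_EXX = 430 MPa.
Total weld length L = 355 mm.
Required throat t_e = P_u / (φ × 0.6 F_EXX × L) = 596 / (0.75 × 0.6 × 430 × 355 × 10⁻³) = 8.676 mm.
Required leg w = t_e / 0.707 = 12.27 mm → use 13 mm.

w = 13 mm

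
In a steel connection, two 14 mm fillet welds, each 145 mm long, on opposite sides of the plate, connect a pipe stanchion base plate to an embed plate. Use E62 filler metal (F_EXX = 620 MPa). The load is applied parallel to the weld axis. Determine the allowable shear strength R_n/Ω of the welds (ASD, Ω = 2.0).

R_n/Ω ≈ 534 kN

Effective throat t_e = 0.707 × 14 = 9.898 mm.
Total length L = 290 mm; A_we = 9.898 × 290 = 2870 mm².
F_nw = 0.6 F_EXX = 0.6 × 620 = 372 MPa.
R_n = 372 × 2870 × 10⁻³ = 1068 kN; R_n/Ω = 1068/2.0 = 533.9 kN.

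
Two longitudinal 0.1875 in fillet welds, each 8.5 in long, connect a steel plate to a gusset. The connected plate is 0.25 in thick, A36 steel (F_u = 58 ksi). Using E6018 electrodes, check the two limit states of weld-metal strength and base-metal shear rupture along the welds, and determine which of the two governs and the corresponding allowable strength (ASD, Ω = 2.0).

E60XX → F_EXX = 60 ksi.
t_e = 0.707 × 0.1875 = 0.1326 in; L = 17 in.
Weld metal: R_n/Ω = (1/2.0) × 0.6 × 60 × 0.1326 × 17 = 40.56 kip.
Base metal (shear rupture): R_n/Ω = (1/2.0) × 0.6 × 58 × 0.25 × 17 = 73.95 kip.
Governing: weld metal.

R_n/Ω ≈ 40.6 kip (weld metal governs)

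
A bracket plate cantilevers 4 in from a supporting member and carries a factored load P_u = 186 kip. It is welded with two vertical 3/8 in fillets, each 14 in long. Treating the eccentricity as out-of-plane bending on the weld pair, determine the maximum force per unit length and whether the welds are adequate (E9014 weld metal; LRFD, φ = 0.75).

f_max ≈ 13.2 kip/in; NOT adequate

E90XX → F_EXX = 90 ksi.
L_w = 2 × 14 = 28 in; section modulus (unit throat) S = 2 × L²/6 = 65.33 in².
Direct shear f_v = P/L_w = 186/28 = 6.643 kip/in.
Moment M = P × e = 186 × 4 = 744 kip·in; bending f_b = M/S = 11.39 kip/in.
f_max = √(f_v² + f_b²) = √(6.643² + 11.39²) = 13.18 kip/in.
φr_n = 0.75 × 0.6 × 90 × (0.707 × 0.375) = 10.74 kip/in → NOT adequate.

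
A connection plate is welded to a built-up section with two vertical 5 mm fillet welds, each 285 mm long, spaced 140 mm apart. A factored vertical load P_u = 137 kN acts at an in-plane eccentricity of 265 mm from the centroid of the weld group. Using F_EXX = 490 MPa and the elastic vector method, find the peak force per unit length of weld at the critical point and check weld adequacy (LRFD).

f_max ≈ 996 N/mm; NOT adequate

Total weld length L_w = 570 mm. Treat welds as unit-width lines.
Polar moment about centroid: J = 2[d³/12 + d(b/2)²] = 2[285³/12 + 285×70²] = 6651000 mm³.
Direct shear f_v = P/L_w = 137×10³ / 570 = 240.4 N/mm (vertical).
Torsion M = P·e = 137×10³ × 265 = 36305000 N·mm.
Critical point at (x, y) = (70, 142.5) from centroid. f_tx = M·y/J = 777.8 N/mm; f_ty = M·x/J = 382.1 N/mm.
Resultant f_max = √[f_tx² + (f_v + f_ty)²] = √[777.8² + (240.4 + 382.1)²] = 996.2 N/mm.
Capacity per unit length: φr_n = 0.75 × 0.6 × 490 × (0.707 × 5) = 779.5 N/mm.
996.2 > 779.5 → NOT adequate.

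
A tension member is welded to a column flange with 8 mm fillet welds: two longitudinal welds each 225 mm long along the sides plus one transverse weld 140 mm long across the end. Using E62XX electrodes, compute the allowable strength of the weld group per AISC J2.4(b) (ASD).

R_n/Ω ≈ 623 kN

E62XX → F_EXX = 620 MPa.
t_e = 0.707 × 8 = 5.656 mm.
R_nwl = 0.6 × 620 × 5.656 × 450 × 10⁻³ = 946.8 kN (longitudinal, 2 welds).
R_nwt = 0.6 × 620 × 5.656 × 140 × 10⁻³ = 294.6 kN (transverse, base value).
(i) R_nwl + R_nwt = 1241 kN; (ii) 0.85 R_nwl + 1.5 R_nwt = 1247 kN.
R_n = max = 1247 kN [governs: (ii)]; R_n/Ω = 623.3 kN.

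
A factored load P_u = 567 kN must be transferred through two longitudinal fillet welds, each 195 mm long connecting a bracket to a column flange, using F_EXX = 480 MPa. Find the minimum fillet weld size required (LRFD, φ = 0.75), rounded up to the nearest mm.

Total weld length L = 390 mm.
Required throat t_e = P_u / (φ × 0.6 F_EXX × L) = 567 / (0.75 × 0.6 × 480 × 390 × 10⁻³) = 6.731 mm.
Required leg w = t_e / 0.707 = 9.52 mm → use 10 mm.

w = 10 mm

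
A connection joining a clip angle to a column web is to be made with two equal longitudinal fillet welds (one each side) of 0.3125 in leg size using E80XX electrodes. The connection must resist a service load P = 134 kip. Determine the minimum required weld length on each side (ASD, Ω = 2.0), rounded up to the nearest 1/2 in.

E80XX → F_EXX = 80 ksi.
Throat t_e = 0.707 × 0.3125 = 0.2209 in.
r_n/Ω = (0.6 × 80 × 0.2209) / 2.0 = 5.302 kip/in.
L_req = P / (r_n/Ω) = 134 / 5.302 = 25.27 in total.
Per side: 25.27 / 2 = 12.64 in.
Round up → use L = 13 in on each side.

L = 13 in on each side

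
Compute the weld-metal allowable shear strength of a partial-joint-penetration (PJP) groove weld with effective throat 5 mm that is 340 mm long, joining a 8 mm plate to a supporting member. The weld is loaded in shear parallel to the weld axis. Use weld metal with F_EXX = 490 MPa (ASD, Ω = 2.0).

Effective throat (given) t_e = 5 mm.
A_we = 5 × 340 = 1700 mm².
F_nw = 0.6 F_EXX = 294 MPa.
R_n/Ω = (294 × 1700) / 2.0 × 10⁻³ = 249.9 kN.

R_n/Ω ≈ 250 kN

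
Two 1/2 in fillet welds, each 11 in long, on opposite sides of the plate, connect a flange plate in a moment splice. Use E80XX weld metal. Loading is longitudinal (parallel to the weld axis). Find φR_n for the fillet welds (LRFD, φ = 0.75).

φR_n ≈ 280 kips

E80XX → F_EXX = 80 ksi.
Effective throat t_e = 0.707 × 0.5 = 0.3535 in.
Total length L = 22 in; A_we = 0.3535 × 22 = 7.777 in².
F_nw = 0.6 F_EXX = 0.6 × 80 = 48 ksi.
φR_n = 0.75 × 48 × 7.777 = 280 kips.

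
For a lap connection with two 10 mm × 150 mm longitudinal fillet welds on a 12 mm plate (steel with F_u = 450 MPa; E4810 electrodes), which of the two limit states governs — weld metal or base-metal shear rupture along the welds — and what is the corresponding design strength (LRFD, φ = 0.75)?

E48XX → F_EXX = 480 MPa.
t_e = 0.707 × 10 = 7.07 mm; L = 300 mm.
Weld metal: φR_n = 0.75 × 0.6 × 480 × 7.07 × 300 × 10⁻³ = 458.1 kN.
Base metal (shear rupture): φR_n = 0.75 × 0.6 × 450 × 12 × 300 × 10⁻³ = 729 kN.
Governing: weld metal.

φR_n ≈ 458 kN (weld metal governs)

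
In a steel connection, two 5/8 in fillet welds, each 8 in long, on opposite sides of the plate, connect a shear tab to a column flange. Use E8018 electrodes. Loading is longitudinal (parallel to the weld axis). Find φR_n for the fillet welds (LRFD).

E80XX → F_EXX = 80 ksi.
Effective throat t_e = 0.707 × 0.625 = 0.4419 in.
Total length L = 16 in; A_we = 0.4419 × 16 = 7.07 in².
F_nw = 0.6 F_EXX = 0.6 × 80 = 48 ksi.
φR_n = 0.75 × 48 × 7.07 = 254.5 kips.

φR_n ≈ 255 kips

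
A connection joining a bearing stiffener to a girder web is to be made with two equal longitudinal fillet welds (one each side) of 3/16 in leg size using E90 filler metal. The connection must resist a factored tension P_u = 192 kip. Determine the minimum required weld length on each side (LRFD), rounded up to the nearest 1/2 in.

L = 18 in on each side

E90XX → F_EXX = 90 ksi.
Throat t_e = 0.707 × 0.1875 = 0.1326 in.
φr_n = 0.75 × 0.6 × 90 × 0.1326 = 5.369 kip/in.
L_req = P_u / φr_n = 192 / 5.369 = 35.76 in total.
Per side: 35.76 / 2 = 17.88 in.
Round up → use L = 18 in on each side.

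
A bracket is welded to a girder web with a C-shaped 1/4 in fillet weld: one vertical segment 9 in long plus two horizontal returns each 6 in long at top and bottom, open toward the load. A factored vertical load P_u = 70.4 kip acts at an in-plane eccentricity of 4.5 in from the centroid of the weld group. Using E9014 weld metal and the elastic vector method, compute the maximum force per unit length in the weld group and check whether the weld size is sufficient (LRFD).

f_max ≈ 7.8 kip/in; NOT adequate

E90XX → F_EXX = 90 ksi.
Total weld length L_w = 21 in. Treat welds as unit-width lines.
Centroid: x̄ = 2×6×3 / 21 = 1.714 in from the vertical weld.
Polar moment about centroid: J = I_x + I_y = [9³/12 + 2×6×4.5²] + [9×1.714² + 2(6³/12 + 6×1.286²)] = 386 in³.
Direct shear f_v = P/L_w = 70.4 / 21 = 3.352 kip/in (vertical).
Torsion M = P·e = 70.4 × 4.5 = 316.8 kip·in.
Critical point at (x, y) = (4.286, 4.5) from centroid. f_tx = M·y/J = 3.693 kip/in; f_ty = M·x/J = 3.517 kip/in.
Resultant f_max = √[f_tx² + (f_v + f_ty)²] = √[3.693² + (3.352 + 3.517)²] = 7.799 kip/in.
Capacity per unit length: φr_n = 0.75 × 0.6 × 90 × (0.707 × 0.25) = 7.158 kip/in.
7.799 > 7.158 → NOT adequate.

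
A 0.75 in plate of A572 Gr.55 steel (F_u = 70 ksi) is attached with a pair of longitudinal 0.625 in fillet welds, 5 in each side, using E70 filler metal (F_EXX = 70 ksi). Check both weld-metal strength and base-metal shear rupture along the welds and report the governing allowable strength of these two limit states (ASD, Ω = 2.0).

R_n/Ω ≈ 92.8 kips (weld metal governs)

t_e = 0.707 × 0.625 = 0.4419 in; L = 10 in.
Weld metal: R_n/Ω = (1/2.0) × 0.6 × 70 × 0.4419 × 10 = 92.79 kips.
Base metal (shear rupture): R_n/Ω = (1/2.0) × 0.6 × 70 × 0.75 × 10 = 157.5 kips.
Governing: weld metal.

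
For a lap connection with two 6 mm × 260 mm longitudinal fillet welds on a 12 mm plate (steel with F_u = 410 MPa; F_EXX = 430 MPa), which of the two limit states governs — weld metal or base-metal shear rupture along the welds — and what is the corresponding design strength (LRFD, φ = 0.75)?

t_e = 0.707 × 6 = 4.242 mm; L = 520 mm.
Weld metal: φR_n = 0.75 × 0.6 × 430 × 4.242 × 520 × 10⁻³ = 426.8 kN.
Base metal (shear rupture): φR_n = 0.75 × 0.6 × 410 × 12 × 520 × 10⁻³ = 1151 kN.
Governing: weld metal.

φR_n ≈ 427 kN (weld metal governs)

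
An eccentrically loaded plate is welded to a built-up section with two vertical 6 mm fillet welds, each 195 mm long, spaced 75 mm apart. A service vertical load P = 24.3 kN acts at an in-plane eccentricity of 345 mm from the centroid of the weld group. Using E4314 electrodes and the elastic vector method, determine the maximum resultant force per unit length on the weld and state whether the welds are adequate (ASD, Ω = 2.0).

f_max ≈ 516 N/mm; adequate

E43XX → F_EXX = 430 MPa.
Total weld length L_w = 390 mm. Treat welds as unit-width lines.
Polar moment about centroid: J = 2[d³/12 + d(b/2)²] = 2[195³/12 + 195×37.5²] = 1784000 mm³.
Direct shear f_v = P/L_w = 24.3×10³ / 390 = 62.31 N/mm (vertical).
Torsion M = P·e = 24.3×10³ × 345 = 8383500 N·mm.
Critical point at (x, y) = (37.5, 97.5) from centroid. f_tx = M·y/J = 458.1 N/mm; f_ty = M·x/J = 176.2 N/mm.
Resultant f_max = √[f_tx² + (f_v + f_ty)²] = √[458.1² + (62.31 + 176.2)²] = 516.5 N/mm.
Capacity per unit length: r_n/Ω = (1/2.0) × 0.6 × 430 × (0.707 × 6) = 547.2 N/mm.
516.5 ≤ 547.2 → adequate.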